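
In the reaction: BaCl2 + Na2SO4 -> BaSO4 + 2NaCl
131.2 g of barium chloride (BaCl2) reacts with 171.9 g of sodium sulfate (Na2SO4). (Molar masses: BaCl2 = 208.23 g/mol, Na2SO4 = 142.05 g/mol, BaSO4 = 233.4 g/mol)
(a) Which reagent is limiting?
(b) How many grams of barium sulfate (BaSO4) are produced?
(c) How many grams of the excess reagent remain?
(a) BaCl2, (b) 147.1 g, (c) 82.4 g

Moles of BaCl2 = 131.2 g ÷ 208.23 g/mol = 0.630073 mol
Moles of Na2SO4 = 171.9 g ÷ 142.05 g/mol = 1.21014 mol
Moles ÷ coefficient: BaCl2: 0.630073/1 = 0.6301, Na2SO4: 1.21014/1 = 1.21
(a) BaCl2 has the smaller value, so BaCl2 is the limiting reagent.
(b) Moles of BaSO4 = 0.630073 mol BaCl2 × (1/1) = 0.630073 mol; mass = 0.630073 mol × 233.4 g/mol = 147.1 g
(c) Na2SO4 consumed = 0.630073 × (1/1) = 0.630073 mol; remaining = 1.21014 − 0.630073 = 0.580065 mol; mass = 0.580065 mol × 142.05 g/mol = 82.4 g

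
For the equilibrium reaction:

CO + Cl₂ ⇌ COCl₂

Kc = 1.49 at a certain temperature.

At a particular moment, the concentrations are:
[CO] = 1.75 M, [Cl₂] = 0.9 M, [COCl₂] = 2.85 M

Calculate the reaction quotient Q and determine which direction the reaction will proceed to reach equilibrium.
Q = 1.810, Q > K, reaction proceeds reverse (toward reactants)

Q = ([COCl₂]) / ([CO] × [Cl₂])
  = ((2.85)) / ((1.75)·(0.9)) = 2.85/1.575 = 1.81
Since Q = 1.81 > Kc = 1.49, the reaction proceeds reverse (toward reactants) to reach equilibrium.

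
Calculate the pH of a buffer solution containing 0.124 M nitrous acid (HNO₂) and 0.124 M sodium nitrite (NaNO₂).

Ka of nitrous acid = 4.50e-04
pH = 3.35

pKa = -log(4.50e-04) = 3.35. pH = pKa + log([A⁻]/[HA]) = 3.35 + log(0.124/0.124)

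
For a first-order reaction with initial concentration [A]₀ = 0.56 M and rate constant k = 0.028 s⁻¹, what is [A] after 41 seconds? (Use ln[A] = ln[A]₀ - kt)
0.1777 M

ln[A] = ln[A]₀ - k·t = ln(0.56) - (0.028)·(41) = -0.5798 - 1.1480 = -1.7278
[A] = e^(-1.7278) = 0.1777 M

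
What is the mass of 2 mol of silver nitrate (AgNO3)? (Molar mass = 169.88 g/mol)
Mass = 2 mol × 169.88 g/mol = 339.8 g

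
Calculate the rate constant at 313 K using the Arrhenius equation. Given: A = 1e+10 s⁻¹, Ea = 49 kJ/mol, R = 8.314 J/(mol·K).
6.64e+01 s⁻¹

k = A·exp(-Ea/(R·T)) = 1e+10·exp(-49000/(8.314·313)) = 1e+10·exp(-18.8296) = 1e+10·6.6435e-09 = 6.64e+01 s⁻¹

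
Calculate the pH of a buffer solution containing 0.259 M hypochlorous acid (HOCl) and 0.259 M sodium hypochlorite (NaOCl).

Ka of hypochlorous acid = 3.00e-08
pH = 7.52

pKa = -log(3.00e-08) = 7.52. pH = pKa + log([A⁻]/[HA]) = 7.52 + log(0.259/0.259)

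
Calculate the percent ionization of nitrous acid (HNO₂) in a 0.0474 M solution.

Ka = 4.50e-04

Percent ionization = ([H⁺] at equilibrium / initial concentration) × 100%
Percent ionization = 9.28%

Let x = [H⁺]. Ka = x²/(C - x) ⇒ x² + (4.50e-04)x - (4.50e-04)(0.0474) = 0. x = 4.3989e-03. Percent = (4.3989e-03/0.0474) × 100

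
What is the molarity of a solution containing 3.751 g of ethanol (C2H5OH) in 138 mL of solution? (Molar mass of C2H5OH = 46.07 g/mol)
Moles of C2H5OH = 3.751 g ÷ 46.07 g/mol = 0.0814196 mol
Volume = 138 mL = 0.138 L
Molarity = 0.0814196 mol ÷ 0.138 L = 0.59 M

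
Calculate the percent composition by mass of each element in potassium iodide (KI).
K: 23.55%, I: 76.45%

Molar mass of KI = 166.0 g/mol
% K = (1 × 39.1) / 166.0 × 100% = 39.1 / 166.0 × 100% = 23.55%
% I = (1 × 126.9) / 166.0 × 100% = 126.9 / 166.0 × 100% = 76.45%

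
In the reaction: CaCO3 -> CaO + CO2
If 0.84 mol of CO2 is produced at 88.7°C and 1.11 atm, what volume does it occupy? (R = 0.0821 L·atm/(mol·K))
T = 88.7°C + 273.15 = 361.85 K
V = nRT/P = (0.84 × 0.0821 × 361.85) / 1.11
V = 22.48 L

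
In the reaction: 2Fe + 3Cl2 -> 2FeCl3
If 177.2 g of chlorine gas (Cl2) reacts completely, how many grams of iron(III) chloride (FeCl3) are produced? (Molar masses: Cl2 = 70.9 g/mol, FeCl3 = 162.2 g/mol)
Moles of Cl2 = 177.2 g ÷ 70.9 g/mol = 2.49929 mol
Mole ratio: 2 mol FeCl3 / 3 mol Cl2
Moles of FeCl3 = 2.49929 × (2/3) = 1.6662 mol
Mass of FeCl3 = 1.6662 mol × 162.2 g/mol = 270.3 g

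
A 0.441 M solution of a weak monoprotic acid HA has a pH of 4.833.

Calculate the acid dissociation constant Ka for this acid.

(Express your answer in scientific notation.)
K_a = 4.89e-10

[H⁺] = 10^(−pH) = 10^(−4.833) = 1.469e-05 M. For HA ⇌ H⁺ + A⁻, Ka = x²/(C − x) = (1.469e-05)²/(0.441 − 1.469e-05) = 4.89e-10.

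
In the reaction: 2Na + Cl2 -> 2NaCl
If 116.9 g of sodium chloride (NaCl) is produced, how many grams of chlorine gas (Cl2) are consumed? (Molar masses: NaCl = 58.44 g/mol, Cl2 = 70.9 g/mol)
Moles of NaCl = 116.9 g ÷ 58.44 g/mol = 2.00034 mol
Mole ratio: 1 mol Cl2 / 2 mol NaCl
Moles of Cl2 = 2.00034 × (1/2) = 1.00017 mol
Mass of Cl2 = 1.00017 mol × 70.9 g/mol = 70.91 g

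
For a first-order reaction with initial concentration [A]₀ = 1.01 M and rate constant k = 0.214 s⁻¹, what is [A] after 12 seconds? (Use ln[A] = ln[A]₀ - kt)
0.0775 M

ln[A] = ln[A]₀ - k·t = ln(1.01) - (0.214)·(12) = 0.0100 - 2.5680 = -2.5580
[A] = e^(-2.5580) = 0.0775 M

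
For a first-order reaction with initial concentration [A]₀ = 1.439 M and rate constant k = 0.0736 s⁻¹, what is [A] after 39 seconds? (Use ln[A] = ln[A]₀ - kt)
0.0816 M

ln[A] = ln[A]₀ - k·t = ln(1.439) - (0.0736)·(39) = 0.3639 - 2.8704 = -2.5065
[A] = e^(-2.5065) = 0.0816 M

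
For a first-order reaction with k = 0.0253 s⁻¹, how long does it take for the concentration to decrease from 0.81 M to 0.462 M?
22.19 s

From ln[A] = ln[A]₀ - k·t: t = ln([A]₀/[A])/k = ln(0.81/0.462)/0.0253 = ln(1.7532)/0.0253 = 0.5615/0.0253 = 22.19 s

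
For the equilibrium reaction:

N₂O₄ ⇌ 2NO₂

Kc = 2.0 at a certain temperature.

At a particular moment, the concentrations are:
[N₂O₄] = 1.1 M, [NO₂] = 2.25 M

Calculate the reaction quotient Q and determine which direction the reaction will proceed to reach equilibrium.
Q = 4.602, Q > K, reaction proceeds reverse (toward reactants)

Q = ([NO₂]^2) / ([N₂O₄])
  = ((2.25)^2) / ((1.1)) = 5.0625/1.1 = 4.602
Since Q = 4.602 > Kc = 2.0, the reaction proceeds reverse (toward reactants) to reach equilibrium.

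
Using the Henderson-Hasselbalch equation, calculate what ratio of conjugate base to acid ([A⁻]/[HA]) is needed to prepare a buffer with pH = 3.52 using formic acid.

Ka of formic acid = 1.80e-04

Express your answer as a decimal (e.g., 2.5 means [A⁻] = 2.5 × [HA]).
[A⁻]/[HA] = 0.596

pKa = −log(1.80e-04) = 3.7447. pH = pKa + log([A⁻]/[HA]). 3.52 = 3.7447 + log(ratio). log(ratio) = 3.52 − 3.7447 = -0.2247. ratio = 10^(-0.2247) = 0.596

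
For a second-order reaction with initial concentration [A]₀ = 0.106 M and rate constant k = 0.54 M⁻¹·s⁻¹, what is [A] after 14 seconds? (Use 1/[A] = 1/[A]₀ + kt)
0.0588 M

1/[A] = 1/[A]₀ + k·t = 1/0.106 + (0.54)·(14) = 9.4340 + 7.5600 = 16.9940
[A] = 1/16.9940 = 0.0588 M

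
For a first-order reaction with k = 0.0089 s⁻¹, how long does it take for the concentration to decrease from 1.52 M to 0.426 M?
142.92 s

From ln[A] = ln[A]₀ - k·t: t = ln([A]₀/[A])/k = ln(1.52/0.426)/0.0089 = ln(3.5681)/0.0089 = 1.2720/0.0089 = 142.92 s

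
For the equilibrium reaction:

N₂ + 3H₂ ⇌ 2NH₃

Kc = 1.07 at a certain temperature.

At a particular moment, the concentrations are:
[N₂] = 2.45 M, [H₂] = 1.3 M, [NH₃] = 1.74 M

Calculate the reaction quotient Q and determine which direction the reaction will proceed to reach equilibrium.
Q = 0.562, Q < K, reaction proceeds forward (toward products)

Q = ([NH₃]^2) / ([N₂] × [H₂]^3)
  = ((1.74)^2) / ((2.45)·(1.3)^3) = 3.0276/5.3827 = 0.5625
Since Q = 0.5625 < Kc = 1.07, the reaction proceeds forward (toward products) to reach equilibrium.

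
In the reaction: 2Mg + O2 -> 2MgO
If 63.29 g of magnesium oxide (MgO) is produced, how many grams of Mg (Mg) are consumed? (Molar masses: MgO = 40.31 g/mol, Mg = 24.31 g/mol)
Moles of MgO = 63.29 g ÷ 40.31 g/mol = 1.57008 mol
Mole ratio: 2 mol Mg / 2 mol MgO
Moles of Mg = 1.57008 × (2/2) = 1.57008 mol
Mass of Mg = 1.57008 mol × 24.31 g/mol = 38.17 g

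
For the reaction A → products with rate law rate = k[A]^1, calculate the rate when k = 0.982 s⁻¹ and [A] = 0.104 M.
0.1021 M/s

rate = k·[A]^1 = 0.982·(0.104)^1 = 0.982·0.104 = 0.1021 M/s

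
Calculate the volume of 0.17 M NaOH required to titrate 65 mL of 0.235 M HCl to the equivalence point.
V_{base} = 89.9 mL

At equivalence: moles acid = moles base.
moles HCl = 0.235 M × 0.065 L = 0.015275 mol
V_NaOH = 0.015275 mol ÷ 0.17 M = 0.08985 L = 89.9 mL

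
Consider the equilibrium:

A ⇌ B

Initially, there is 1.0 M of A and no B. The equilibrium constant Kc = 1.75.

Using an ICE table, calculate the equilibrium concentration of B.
[B] = 0.636 M

ICE: [A] = 1.0 − x, [B] = x.
Kc = x/(1.0 − x) = 1.75 ⇒ x = 1.75·1.0/(1 + 1.75) = 1.75/2.75 = 0.6364.
[B] = x = 0.636 M.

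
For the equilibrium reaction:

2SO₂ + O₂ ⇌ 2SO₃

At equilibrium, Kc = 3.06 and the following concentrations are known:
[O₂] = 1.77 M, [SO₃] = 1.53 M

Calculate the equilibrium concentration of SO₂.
[SO₂] = 0.6574 M

Kc = ([SO₃]^2) / ([SO₂]^2 × [O₂]) = 3.06
[SO₂]^2 = (product terms)/(Kc · other reactant terms) = 2.3409 / (3.06 · 1.77) = 0.4322
[SO₂] = (0.4322)^(1/2) = 0.6574 M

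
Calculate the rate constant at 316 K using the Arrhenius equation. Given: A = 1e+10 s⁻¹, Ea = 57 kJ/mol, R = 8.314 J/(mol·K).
3.78e+00 s⁻¹

k = A·exp(-Ea/(R·T)) = 1e+10·exp(-57000/(8.314·316)) = 1e+10·exp(-21.6959) = 1e+10·3.7808e-10 = 3.78e+00 s⁻¹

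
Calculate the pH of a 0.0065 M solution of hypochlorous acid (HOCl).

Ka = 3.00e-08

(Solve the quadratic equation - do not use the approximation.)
pH = 4.86

x² + Ka×x - Ka×C = 0. Using quadratic formula: [H⁺] = 1.3949e-05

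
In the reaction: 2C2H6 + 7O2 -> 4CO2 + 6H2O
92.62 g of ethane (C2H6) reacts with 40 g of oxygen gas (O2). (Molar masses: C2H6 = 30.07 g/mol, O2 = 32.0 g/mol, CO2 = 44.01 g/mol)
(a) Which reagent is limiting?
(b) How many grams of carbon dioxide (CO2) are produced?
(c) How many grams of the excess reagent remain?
(a) O2, (b) 31.44 g, (c) 81.88 g

Moles of C2H6 = 92.62 g ÷ 30.07 g/mol = 3.08015 mol
Moles of O2 = 40 g ÷ 32.0 g/mol = 1.25 mol
Moles ÷ coefficient: C2H6: 3.08015/2 = 1.54, O2: 1.25/7 = 0.1786
(a) O2 has the smaller value, so O2 is the limiting reagent.
(b) Moles of CO2 = 1.25 mol O2 × (4/7) = 0.714286 mol; mass = 0.714286 mol × 44.01 g/mol = 31.44 g
(c) C2H6 consumed = 1.25 × (2/7) = 0.357143 mol; remaining = 3.08015 − 0.357143 = 2.723 mol; mass = 2.723 mol × 30.07 g/mol = 81.88 g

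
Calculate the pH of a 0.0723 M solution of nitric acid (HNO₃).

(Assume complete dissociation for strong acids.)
pH = 1.14

[H⁺] = 0.0723 M for strong acid. pH = -log[H⁺] = -log(0.0723)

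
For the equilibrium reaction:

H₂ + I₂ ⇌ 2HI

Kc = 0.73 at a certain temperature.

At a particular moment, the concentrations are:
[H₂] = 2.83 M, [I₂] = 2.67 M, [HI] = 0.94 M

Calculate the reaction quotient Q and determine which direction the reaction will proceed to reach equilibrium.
Q = 0.117, Q < K, reaction proceeds forward (toward products)

Q = ([HI]^2) / ([H₂] × [I₂])
  = ((0.94)^2) / ((2.83)·(2.67)) = 0.8836/7.5561 = 0.1169
Since Q = 0.1169 < Kc = 0.73, the reaction proceeds forward (toward products) to reach equilibrium.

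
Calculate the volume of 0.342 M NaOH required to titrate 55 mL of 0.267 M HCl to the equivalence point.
V_{base} = 42.9 mL

At equivalence: moles acid = moles base.
moles HCl = 0.267 M × 0.055 L = 0.014685 mol
V_NaOH = 0.014685 mol ÷ 0.342 M = 0.04294 L = 42.9 mL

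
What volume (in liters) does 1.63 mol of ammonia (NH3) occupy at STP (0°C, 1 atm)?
At STP, 1 mol of gas occupies 22.4 L
Volume = 1.63 mol × 22.4 L/mol = 36.51 L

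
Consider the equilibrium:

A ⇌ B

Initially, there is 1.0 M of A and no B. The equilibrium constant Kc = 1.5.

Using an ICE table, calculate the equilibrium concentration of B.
[B] = 0.600 M

ICE: [A] = 1.0 − x, [B] = x.
Kc = x/(1.0 − x) = 1.5 ⇒ x = 1.5·1.0/(1 + 1.5) = 1.5/2.5 = 0.6.
[B] = x = 0.600 M.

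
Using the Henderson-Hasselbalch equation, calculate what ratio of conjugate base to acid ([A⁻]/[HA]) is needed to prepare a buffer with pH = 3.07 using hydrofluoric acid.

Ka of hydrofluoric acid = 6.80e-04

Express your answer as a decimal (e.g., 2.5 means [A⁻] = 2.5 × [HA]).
[A⁻]/[HA] = 0.799

pKa = −log(6.80e-04) = 3.1675. pH = pKa + log([A⁻]/[HA]). 3.07 = 3.1675 + log(ratio). log(ratio) = 3.07 − 3.1675 = -0.0975. ratio = 10^(-0.0975) = 0.799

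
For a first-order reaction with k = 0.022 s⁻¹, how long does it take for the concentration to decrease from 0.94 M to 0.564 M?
23.22 s

From ln[A] = ln[A]₀ - k·t: t = ln([A]₀/[A])/k = ln(0.94/0.564)/0.022 = ln(1.6667)/0.022 = 0.5108/0.022 = 23.22 s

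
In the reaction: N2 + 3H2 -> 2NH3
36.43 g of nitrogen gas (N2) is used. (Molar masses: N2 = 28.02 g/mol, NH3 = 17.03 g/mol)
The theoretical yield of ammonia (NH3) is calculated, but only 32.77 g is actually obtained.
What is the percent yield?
Moles of N2 = 36.43 g ÷ 28.02 g/mol = 1.30014 mol
Mole ratio: 2 mol NH3 / 1 mol N2
Moles of NH3 = 1.30014 × (2/1) = 2.60029 mol
Theoretical yield = 2.60029 mol × 17.03 g/mol = 44.283 g
Actual yield = 32.77 g
Percent yield = (32.77 / 44.283) × 100% = 74.0%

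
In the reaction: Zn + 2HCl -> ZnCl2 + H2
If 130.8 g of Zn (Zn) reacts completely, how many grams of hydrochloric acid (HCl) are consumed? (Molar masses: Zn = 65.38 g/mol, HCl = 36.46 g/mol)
Moles of Zn = 130.8 g ÷ 65.38 g/mol = 2.00061 mol
Mole ratio: 2 mol HCl / 1 mol Zn
Moles of HCl = 2.00061 × (2/1) = 4.00122 mol
Mass of HCl = 4.00122 mol × 36.46 g/mol = 145.9 g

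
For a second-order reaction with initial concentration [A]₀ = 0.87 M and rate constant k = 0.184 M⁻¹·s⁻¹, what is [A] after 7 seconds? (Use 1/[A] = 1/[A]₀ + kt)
0.4103 M

1/[A] = 1/[A]₀ + k·t = 1/0.87 + (0.184)·(7) = 1.1494 + 1.2880 = 2.4374
[A] = 1/2.4374 = 0.4103 M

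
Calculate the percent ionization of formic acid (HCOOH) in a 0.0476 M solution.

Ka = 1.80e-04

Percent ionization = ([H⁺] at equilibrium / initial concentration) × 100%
Percent ionization = 5.96%

Let x = [H⁺]. Ka = x²/(C - x) ⇒ x² + (1.80e-04)x - (1.80e-04)(0.0476) = 0. x = 2.8385e-03. Percent = (2.8385e-03/0.0476) × 100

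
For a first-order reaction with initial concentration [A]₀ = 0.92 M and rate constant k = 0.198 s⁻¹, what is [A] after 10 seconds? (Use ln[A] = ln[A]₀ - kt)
0.1270 M

ln[A] = ln[A]₀ - k·t = ln(0.92) - (0.198)·(10) = -0.0834 - 1.9800 = -2.0634
[A] = e^(-2.0634) = 0.1270 M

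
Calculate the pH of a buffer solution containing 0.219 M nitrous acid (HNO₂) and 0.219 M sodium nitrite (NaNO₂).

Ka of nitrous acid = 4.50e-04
pH = 3.35

pKa = -log(4.50e-04) = 3.35. pH = pKa + log([A⁻]/[HA]) = 3.35 + log(0.219/0.219)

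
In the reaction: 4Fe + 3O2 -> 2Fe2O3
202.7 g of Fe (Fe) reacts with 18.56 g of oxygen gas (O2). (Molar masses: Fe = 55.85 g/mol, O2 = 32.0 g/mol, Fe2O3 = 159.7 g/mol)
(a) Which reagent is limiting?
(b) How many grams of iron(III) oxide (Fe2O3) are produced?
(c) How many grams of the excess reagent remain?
(a) O2, (b) 61.75 g, (c) 159.5 g

Moles of Fe = 202.7 g ÷ 55.85 g/mol = 3.62936 mol
Moles of O2 = 18.56 g ÷ 32.0 g/mol = 0.58 mol
Moles ÷ coefficient: Fe: 3.62936/4 = 0.9073, O2: 0.58/3 = 0.1933
(a) O2 has the smaller value, so O2 is the limiting reagent.
(b) Moles of Fe2O3 = 0.58 mol O2 × (2/3) = 0.386667 mol; mass = 0.386667 mol × 159.7 g/mol = 61.75 g
(c) Fe consumed = 0.58 × (4/3) = 0.773333 mol; remaining = 3.62936 − 0.773333 = 2.85603 mol; mass = 2.85603 mol × 55.85 g/mol = 159.5 g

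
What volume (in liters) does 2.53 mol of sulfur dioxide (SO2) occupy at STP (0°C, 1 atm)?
At STP, 1 mol of gas occupies 22.4 L
Volume = 2.53 mol × 22.4 L/mol = 56.67 L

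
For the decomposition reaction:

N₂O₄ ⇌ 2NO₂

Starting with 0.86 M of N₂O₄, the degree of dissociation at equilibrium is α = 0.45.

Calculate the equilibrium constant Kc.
K_c = 1.2665

x = α·[A]₀ = 0.45 × 0.86 = 0.387 M dissociated.
At eq: [N₂O₄] = 0.86 − 0.387 = 0.473 M; [NO₂] = 2x = 0.774 M.
Kc = [NO₂]²/[N₂O₄] = (0.774)²/0.473 = 1.267.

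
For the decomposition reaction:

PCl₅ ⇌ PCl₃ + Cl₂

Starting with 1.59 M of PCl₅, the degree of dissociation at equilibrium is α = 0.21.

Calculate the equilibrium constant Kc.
K_c = 0.0888

x = α·[A]₀ = 0.21 × 1.59 = 0.3339 M dissociated.
At eq: [PCl₅] = 1.59 − 0.3339 = 1.256 M; [PCl₃] = [Cl₂] = x = 0.3339 M.
Kc = [PCl₃][Cl₂]/[PCl₅] = (0.3339)²/1.256 = 0.08876.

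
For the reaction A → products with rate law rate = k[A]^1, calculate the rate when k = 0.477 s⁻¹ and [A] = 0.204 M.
0.09731 M/s

rate = k·[A]^1 = 0.477·(0.204)^1 = 0.477·0.204 = 0.09731 M/s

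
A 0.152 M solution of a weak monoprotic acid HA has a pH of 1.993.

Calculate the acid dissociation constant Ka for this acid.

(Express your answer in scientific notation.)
K_a = 7.28e-04

[H⁺] = 10^(−pH) = 10^(−1.993) = 1.016e-02 M. For HA ⇌ H⁺ + A⁻, Ka = x²/(C − x) = (1.016e-02)²/(0.152 − 1.016e-02) = 7.28e-04.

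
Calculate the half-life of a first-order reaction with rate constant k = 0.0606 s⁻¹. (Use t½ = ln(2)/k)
11.44 s

t½ = ln(2)/k = 0.6931/0.0606 = 11.44 s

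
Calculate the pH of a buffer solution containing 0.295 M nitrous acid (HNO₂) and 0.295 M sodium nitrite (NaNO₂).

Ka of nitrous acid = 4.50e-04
pH = 3.35

pKa = -log(4.50e-04) = 3.35. pH = pKa + log([A⁻]/[HA]) = 3.35 + log(0.295/0.295)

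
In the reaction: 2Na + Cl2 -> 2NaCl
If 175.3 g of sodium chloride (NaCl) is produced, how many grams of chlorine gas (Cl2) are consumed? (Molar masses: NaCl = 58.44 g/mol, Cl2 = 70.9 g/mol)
Moles of NaCl = 175.3 g ÷ 58.44 g/mol = 2.99966 mol
Mole ratio: 1 mol Cl2 / 2 mol NaCl
Moles of Cl2 = 2.99966 × (1/2) = 1.49983 mol
Mass of Cl2 = 1.49983 mol × 70.9 g/mol = 106.3 g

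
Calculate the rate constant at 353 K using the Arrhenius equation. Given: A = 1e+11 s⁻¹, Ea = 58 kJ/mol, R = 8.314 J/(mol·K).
2.61e+02 s⁻¹

k = A·exp(-Ea/(R·T)) = 1e+11·exp(-58000/(8.314·353)) = 1e+11·exp(-19.7626) = 1e+11·2.6135e-09 = 2.61e+02 s⁻¹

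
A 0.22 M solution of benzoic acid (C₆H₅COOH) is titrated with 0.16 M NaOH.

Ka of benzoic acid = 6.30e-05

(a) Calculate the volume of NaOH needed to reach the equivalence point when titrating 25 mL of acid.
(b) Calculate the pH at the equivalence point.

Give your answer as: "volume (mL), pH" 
V = 34.4 mL, pH = 8.58

(a) At equivalence: moles acid = moles base.
moles acid = 0.22 × 0.025 = 0.0055 mol; V_NaOH = 0.0055/0.16 = 0.03437 L = 34.4 mL.
(b) At equivalence, all acid → conjugate base A⁻ at [A⁻] = 0.0055/0.05937 = 0.09263 M.
Kb = Kw/Ka = 1.0e-14/6.30e-05 = 1.587e-10; [OH⁻] = √(Kb·[A⁻]) = 3.835e-06; pOH = 5.42; pH = 14 − pOH = 8.58.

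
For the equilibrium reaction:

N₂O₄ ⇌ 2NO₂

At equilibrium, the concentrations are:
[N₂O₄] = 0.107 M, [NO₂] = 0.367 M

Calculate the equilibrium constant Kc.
K_c = 1.2588

Kc = ([NO₂]^2) / ([N₂O₄])
   = ((0.367)^2) / ((0.107))
   = 0.13469 / 0.107 = 1.2588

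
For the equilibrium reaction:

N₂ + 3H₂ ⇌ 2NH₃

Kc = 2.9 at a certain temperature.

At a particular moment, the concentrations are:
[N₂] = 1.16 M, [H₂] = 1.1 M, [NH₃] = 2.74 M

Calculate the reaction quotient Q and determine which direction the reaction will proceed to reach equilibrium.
Q = 4.863, Q > K, reaction proceeds reverse (toward reactants)

Q = ([NH₃]^2) / ([N₂] × [H₂]^3)
  = ((2.74)^2) / ((1.16)·(1.1)^3) = 7.5076/1.544 = 4.863
Since Q = 4.863 > Kc = 2.9, the reaction proceeds reverse (toward reactants) to reach equilibrium.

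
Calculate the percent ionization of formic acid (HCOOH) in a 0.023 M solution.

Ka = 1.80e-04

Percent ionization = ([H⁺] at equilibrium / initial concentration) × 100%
Percent ionization = 8.46%

Let x = [H⁺]. Ka = x²/(C - x) ⇒ x² + (1.80e-04)x - (1.80e-04)(0.023) = 0. x = 1.9467e-03. Percent = (1.9467e-03/0.023) × 100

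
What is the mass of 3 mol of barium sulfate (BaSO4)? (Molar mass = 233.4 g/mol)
Mass = 3 mol × 233.4 g/mol = 700.2 g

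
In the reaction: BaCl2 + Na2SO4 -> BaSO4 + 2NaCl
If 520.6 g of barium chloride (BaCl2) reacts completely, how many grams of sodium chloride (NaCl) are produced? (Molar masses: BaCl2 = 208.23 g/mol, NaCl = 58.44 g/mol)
Moles of BaCl2 = 520.6 g ÷ 208.23 g/mol = 2.50012 mol
Mole ratio: 2 mol NaCl / 1 mol BaCl2
Moles of NaCl = 2.50012 × (2/1) = 5.00024 mol
Mass of NaCl = 5.00024 mol × 58.44 g/mol = 292.2 g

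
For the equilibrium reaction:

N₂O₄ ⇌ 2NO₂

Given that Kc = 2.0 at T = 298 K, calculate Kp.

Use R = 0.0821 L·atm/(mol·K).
K_p = 48.9316

Δn = (moles gaseous products) − (moles gaseous reactants) = 1
T = 298 K; RT = 0.0821 × 298 = 24.4658
Kp = Kc·(RT)^Δn = 2.0 × (24.4658)^1 = 2.0 × 24.4658 = 48.9316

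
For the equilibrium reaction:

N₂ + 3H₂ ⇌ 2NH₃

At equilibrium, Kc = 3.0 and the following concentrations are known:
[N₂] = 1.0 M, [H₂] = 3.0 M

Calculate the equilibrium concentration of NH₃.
[NH₃] = 9.0000 M

Kc = ([NH₃]^2) / ([N₂] × [H₂]^3) = 3.0
[NH₃]^2 = Kc · (reactant terms)/(other product terms) = 3.0 · 27 / 1 = 81
[NH₃] = (81)^(1/2) = 9.0000 M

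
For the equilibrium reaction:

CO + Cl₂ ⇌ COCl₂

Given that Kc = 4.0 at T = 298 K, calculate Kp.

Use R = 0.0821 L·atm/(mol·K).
K_p = 0.1635

Δn = (moles gaseous products) − (moles gaseous reactants) = -1
T = 298 K; RT = 0.0821 × 298 = 24.4658
Kp = Kc·(RT)^Δn = 4.0 × (24.4658)^-1 = 4.0 × 0.0408734 = 0.1635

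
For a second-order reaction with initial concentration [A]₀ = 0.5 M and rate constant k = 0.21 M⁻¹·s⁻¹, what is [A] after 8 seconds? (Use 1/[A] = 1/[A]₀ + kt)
0.2717 M

1/[A] = 1/[A]₀ + k·t = 1/0.5 + (0.21)·(8) = 2.0000 + 1.6800 = 3.6800
[A] = 1/3.6800 = 0.2717 M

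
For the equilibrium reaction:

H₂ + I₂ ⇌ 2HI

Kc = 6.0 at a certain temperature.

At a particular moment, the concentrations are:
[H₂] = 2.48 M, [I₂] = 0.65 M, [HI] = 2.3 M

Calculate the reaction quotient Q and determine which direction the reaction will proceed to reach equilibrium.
Q = 3.282, Q < K, reaction proceeds forward (toward products)

Q = ([HI]^2) / ([H₂] × [I₂])
  = ((2.3)^2) / ((2.48)·(0.65)) = 5.29/1.612 = 3.282
Since Q = 3.282 < Kc = 6.0, the reaction proceeds forward (toward products) to reach equilibrium.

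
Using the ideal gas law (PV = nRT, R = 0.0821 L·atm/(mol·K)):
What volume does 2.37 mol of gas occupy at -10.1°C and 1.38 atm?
T = -10.1°C + 273.15 = 263.05 K
V = nRT/P = (2.37 × 0.0821 × 263.05) / 1.38
V = 37.09 L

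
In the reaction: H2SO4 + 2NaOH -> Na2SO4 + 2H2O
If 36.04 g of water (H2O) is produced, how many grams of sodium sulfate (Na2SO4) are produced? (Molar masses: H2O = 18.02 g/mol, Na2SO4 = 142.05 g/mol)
Moles of H2O = 36.04 g ÷ 18.02 g/mol = 2 mol
Mole ratio: 1 mol Na2SO4 / 2 mol H2O
Moles of Na2SO4 = 2 × (1/2) = 1 mol
Mass of Na2SO4 = 1 mol × 142.05 g/mol = 142.1 g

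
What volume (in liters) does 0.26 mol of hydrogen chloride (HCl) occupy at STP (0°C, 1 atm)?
At STP, 1 mol of gas occupies 22.4 L
Volume = 0.26 mol × 22.4 L/mol = 5.82 L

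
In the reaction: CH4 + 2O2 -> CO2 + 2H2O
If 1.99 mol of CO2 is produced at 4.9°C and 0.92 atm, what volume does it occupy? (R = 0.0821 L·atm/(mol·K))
T = 4.9°C + 273.15 = 278.05 K
V = nRT/P = (1.99 × 0.0821 × 278.05) / 0.92
V = 49.38 L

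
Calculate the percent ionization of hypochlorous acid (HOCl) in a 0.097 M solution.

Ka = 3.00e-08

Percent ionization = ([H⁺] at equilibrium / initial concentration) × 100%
Percent ionization = 0.0556%

Let x = [H⁺]. Ka = x²/(C - x) ⇒ x² + (3.00e-08)x - (3.00e-08)(0.097) = 0. x = 5.3929e-05. Percent = (5.3929e-05/0.097) × 100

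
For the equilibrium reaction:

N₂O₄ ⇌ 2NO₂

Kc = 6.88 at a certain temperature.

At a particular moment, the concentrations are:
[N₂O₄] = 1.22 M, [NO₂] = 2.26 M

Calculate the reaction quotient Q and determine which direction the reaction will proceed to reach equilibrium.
Q = 4.187, Q < K, reaction proceeds forward (toward products)

Q = ([NO₂]^2) / ([N₂O₄])
  = ((2.26)^2) / ((1.22)) = 5.1076/1.22 = 4.187
Since Q = 4.187 < Kc = 6.88, the reaction proceeds forward (toward products) to reach equilibrium.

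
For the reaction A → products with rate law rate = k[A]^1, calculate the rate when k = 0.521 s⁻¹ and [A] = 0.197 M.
0.1026 M/s

rate = k·[A]^1 = 0.521·(0.197)^1 = 0.521·0.197 = 0.1026 M/s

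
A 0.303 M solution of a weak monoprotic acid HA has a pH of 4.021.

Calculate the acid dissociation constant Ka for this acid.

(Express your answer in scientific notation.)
K_a = 3.00e-08

[H⁺] = 10^(−pH) = 10^(−4.021) = 9.528e-05 M. For HA ⇌ H⁺ + A⁻, Ka = x²/(C − x) = (9.528e-05)²/(0.303 − 9.528e-05) = 3.00e-08.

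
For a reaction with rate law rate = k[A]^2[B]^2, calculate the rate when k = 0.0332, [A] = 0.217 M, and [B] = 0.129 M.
2.602e-05 M/s

rate = k·[A]^2·[B]^2 = 0.0332·(0.217)^2·(0.129)^2 = 0.0332·0.047089·0.016641 = 2.602e-05 M/s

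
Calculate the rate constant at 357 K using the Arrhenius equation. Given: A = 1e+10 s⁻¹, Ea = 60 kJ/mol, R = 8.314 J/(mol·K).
1.66e+01 s⁻¹

k = A·exp(-Ea/(R·T)) = 1e+10·exp(-60000/(8.314·357)) = 1e+10·exp(-20.2150) = 1e+10·1.6625e-09 = 1.66e+01 s⁻¹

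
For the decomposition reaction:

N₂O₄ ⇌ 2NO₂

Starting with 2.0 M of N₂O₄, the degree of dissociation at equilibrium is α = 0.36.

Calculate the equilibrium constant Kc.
K_c = 1.6200

x = α·[A]₀ = 0.36 × 2.0 = 0.72 M dissociated.
At eq: [N₂O₄] = 2.0 − 0.72 = 1.28 M; [NO₂] = 2x = 1.44 M.
Kc = [NO₂]²/[N₂O₄] = (1.44)²/1.28 = 1.62.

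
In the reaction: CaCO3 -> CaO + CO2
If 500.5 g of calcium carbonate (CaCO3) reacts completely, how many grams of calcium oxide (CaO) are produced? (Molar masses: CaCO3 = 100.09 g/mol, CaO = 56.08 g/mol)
Moles of CaCO3 = 500.5 g ÷ 100.09 g/mol = 5.0005 mol
Mole ratio: 1 mol CaO / 1 mol CaCO3
Moles of CaO = 5.0005 × (1/1) = 5.0005 mol
Mass of CaO = 5.0005 mol × 56.08 g/mol = 280.4 g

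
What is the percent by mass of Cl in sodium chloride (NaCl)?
Mass of Cl in formula = 35.45 × 1 = 35.45 g/mol
Molar mass = 58.44 g/mol
% Cl = (35.45/58.44) × 100% = 60.66%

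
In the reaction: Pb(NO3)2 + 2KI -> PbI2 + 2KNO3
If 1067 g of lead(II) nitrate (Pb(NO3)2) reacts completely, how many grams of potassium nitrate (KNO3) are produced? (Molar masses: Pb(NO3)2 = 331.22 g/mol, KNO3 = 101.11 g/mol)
Moles of Pb(NO3)2 = 1067 g ÷ 331.22 g/mol = 3.22142 mol
Mole ratio: 2 mol KNO3 / 1 mol Pb(NO3)2
Moles of KNO3 = 3.22142 × (2/1) = 6.44285 mol
Mass of KNO3 = 6.44285 mol × 101.11 g/mol = 651.4 g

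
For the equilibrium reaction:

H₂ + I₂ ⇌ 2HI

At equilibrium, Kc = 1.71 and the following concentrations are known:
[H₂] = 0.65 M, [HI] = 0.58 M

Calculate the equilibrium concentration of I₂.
[I₂] = 0.3027 M

Kc = ([HI]^2) / ([H₂] × [I₂]) = 1.71
[I₂]^1 = (product terms)/(Kc · other reactant terms) = 0.3364 / (1.71 · 0.65) = 0.30265
[I₂] = 0.3027 M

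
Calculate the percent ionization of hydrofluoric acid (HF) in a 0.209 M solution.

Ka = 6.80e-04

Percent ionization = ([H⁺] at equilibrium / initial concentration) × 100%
Percent ionization = 5.54%

Let x = [H⁺]. Ka = x²/(C - x) ⇒ x² + (6.80e-04)x - (6.80e-04)(0.209) = 0. x = 1.1586e-02. Percent = (1.1586e-02/0.209) × 100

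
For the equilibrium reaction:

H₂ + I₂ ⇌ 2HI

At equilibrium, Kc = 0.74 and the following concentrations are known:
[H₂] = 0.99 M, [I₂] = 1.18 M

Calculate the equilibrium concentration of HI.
[HI] = 0.9298 M

Kc = ([HI]^2) / ([H₂] × [I₂]) = 0.74
[HI]^2 = Kc · (reactant terms)/(other product terms) = 0.74 · 1.1682 / 1 = 0.86447
[HI] = (0.86447)^(1/2) = 0.9298 M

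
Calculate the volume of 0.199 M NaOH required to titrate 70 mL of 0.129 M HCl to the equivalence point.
V_{base} = 45.4 mL

At equivalence: moles acid = moles base.
moles HCl = 0.129 M × 0.07 L = 0.00903 mol
V_NaOH = 0.00903 mol ÷ 0.199 M = 0.04538 L = 45.4 mL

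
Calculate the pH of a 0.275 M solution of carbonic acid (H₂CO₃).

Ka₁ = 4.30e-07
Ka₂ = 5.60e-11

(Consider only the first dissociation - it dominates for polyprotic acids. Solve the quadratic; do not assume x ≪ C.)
pH = 3.46

x² + Ka₁·x − Ka₁·C = 0 with Ka₁ = 4.30e-07, C = 0.275.
x = (−Ka₁ + √(Ka₁² + 4·Ka₁·C))/2 = 3.4366e-04 M, so pH = 3.46.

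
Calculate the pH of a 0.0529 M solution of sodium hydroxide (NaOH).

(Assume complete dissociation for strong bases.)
pH = 12.72

[OH⁻] = 0.0529 M for strong base. pOH = -log[OH⁻] = 1.28, pH = 14 - pOH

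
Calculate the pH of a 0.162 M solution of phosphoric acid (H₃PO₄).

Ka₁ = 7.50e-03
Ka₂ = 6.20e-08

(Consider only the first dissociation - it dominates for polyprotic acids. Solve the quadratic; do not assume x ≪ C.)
pH = 1.50

x² + Ka₁·x − Ka₁·C = 0 with Ka₁ = 7.50e-03, C = 0.162.
x = (−Ka₁ + √(Ka₁² + 4·Ka₁·C))/2 = 3.1308e-02 M, so pH = 1.50.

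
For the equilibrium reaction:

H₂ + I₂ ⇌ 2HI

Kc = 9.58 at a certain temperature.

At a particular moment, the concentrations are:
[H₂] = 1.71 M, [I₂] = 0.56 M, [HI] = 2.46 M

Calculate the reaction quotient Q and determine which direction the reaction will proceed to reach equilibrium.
Q = 6.320, Q < K, reaction proceeds forward (toward products)

Q = ([HI]^2) / ([H₂] × [I₂])
  = ((2.46)^2) / ((1.71)·(0.56)) = 6.0516/0.9576 = 6.32
Since Q = 6.32 < Kc = 9.58, the reaction proceeds forward (toward products) to reach equilibrium.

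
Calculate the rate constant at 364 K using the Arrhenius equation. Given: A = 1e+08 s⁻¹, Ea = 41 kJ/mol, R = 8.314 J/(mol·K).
1.31e+02 s⁻¹

k = A·exp(-Ea/(R·T)) = 1e+08·exp(-41000/(8.314·364)) = 1e+08·exp(-13.5479) = 1e+08·1.3068e-06 = 1.31e+02 s⁻¹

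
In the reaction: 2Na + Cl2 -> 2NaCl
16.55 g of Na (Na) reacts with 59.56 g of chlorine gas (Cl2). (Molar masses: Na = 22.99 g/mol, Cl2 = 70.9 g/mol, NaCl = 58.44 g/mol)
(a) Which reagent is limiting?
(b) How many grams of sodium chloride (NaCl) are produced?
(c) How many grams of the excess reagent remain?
(a) Na, (b) 42.07 g, (c) 34.04 g

Moles of Na = 16.55 g ÷ 22.99 g/mol = 0.719878 mol
Moles of Cl2 = 59.56 g ÷ 70.9 g/mol = 0.840056 mol
Moles ÷ coefficient: Na: 0.719878/2 = 0.3599, Cl2: 0.840056/1 = 0.8401
(a) Na has the smaller value, so Na is the limiting reagent.
(b) Moles of NaCl = 0.719878 mol Na × (2/2) = 0.719878 mol; mass = 0.719878 mol × 58.44 g/mol = 42.07 g
(c) Cl2 consumed = 0.719878 × (1/2) = 0.359939 mol; remaining = 0.840056 − 0.359939 = 0.480117 mol; mass = 0.480117 mol × 70.9 g/mol = 34.04 g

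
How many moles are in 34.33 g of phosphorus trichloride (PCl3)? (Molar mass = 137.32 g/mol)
Moles = 34.33 g ÷ 137.32 g/mol = 0.25 mol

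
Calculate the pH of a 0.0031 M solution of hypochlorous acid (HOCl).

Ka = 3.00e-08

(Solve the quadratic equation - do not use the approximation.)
pH = 5.02

x² + Ka×x - Ka×C = 0. Using quadratic formula: [H⁺] = 9.6287e-06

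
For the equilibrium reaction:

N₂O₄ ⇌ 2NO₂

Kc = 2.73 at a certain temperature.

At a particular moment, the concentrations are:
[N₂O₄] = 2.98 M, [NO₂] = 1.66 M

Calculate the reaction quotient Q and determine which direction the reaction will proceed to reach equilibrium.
Q = 0.925, Q < K, reaction proceeds forward (toward products)

Q = ([NO₂]^2) / ([N₂O₄])
  = ((1.66)^2) / ((2.98)) = 2.7556/2.98 = 0.9247
Since Q = 0.9247 < Kc = 2.73, the reaction proceeds forward (toward products) to reach equilibrium.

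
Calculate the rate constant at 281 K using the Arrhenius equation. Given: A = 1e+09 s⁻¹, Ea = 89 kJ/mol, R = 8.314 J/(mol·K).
2.85e-08 s⁻¹

k = A·exp(-Ea/(R·T)) = 1e+09·exp(-89000/(8.314·281)) = 1e+09·exp(-38.0955) = 1e+09·2.8532e-17 = 2.85e-08 s⁻¹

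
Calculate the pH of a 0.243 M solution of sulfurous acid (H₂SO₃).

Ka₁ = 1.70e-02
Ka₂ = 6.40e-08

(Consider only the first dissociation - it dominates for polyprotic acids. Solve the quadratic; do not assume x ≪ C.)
pH = 1.25

x² + Ka₁·x − Ka₁·C = 0 with Ka₁ = 1.70e-02, C = 0.243.
x = (−Ka₁ + √(Ka₁² + 4·Ka₁·C))/2 = 5.6332e-02 M, so pH = 1.25.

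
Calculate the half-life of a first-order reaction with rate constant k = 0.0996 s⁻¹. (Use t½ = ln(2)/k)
6.96 s

t½ = ln(2)/k = 0.6931/0.0996 = 6.96 s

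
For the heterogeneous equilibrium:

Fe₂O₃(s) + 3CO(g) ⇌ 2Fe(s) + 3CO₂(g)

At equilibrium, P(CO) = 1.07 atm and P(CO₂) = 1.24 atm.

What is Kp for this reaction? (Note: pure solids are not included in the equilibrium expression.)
K_p = 1.556

Solids (Fe₂O₃, Fe) are excluded.
Kp = P(CO₂)³/P(CO)³ = (1.24)³/(1.07)³ = 1.907/1.225 = 1.556.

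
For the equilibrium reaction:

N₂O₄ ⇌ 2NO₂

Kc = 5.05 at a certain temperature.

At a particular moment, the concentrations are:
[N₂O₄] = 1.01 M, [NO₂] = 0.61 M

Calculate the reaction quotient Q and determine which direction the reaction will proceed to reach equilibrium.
Q = 0.368, Q < K, reaction proceeds forward (toward products)

Q = ([NO₂]^2) / ([N₂O₄])
  = ((0.61)^2) / ((1.01)) = 0.3721/1.01 = 0.3684
Since Q = 0.3684 < Kc = 5.05, the reaction proceeds forward (toward products) to reach equilibrium.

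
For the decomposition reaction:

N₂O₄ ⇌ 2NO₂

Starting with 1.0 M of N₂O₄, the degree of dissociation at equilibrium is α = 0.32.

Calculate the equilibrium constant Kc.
K_c = 0.6024

x = α·[A]₀ = 0.32 × 1.0 = 0.32 M dissociated.
At eq: [N₂O₄] = 1.0 − 0.32 = 0.68 M; [NO₂] = 2x = 0.64 M.
Kc = [NO₂]²/[N₂O₄] = (0.64)²/0.68 = 0.6024.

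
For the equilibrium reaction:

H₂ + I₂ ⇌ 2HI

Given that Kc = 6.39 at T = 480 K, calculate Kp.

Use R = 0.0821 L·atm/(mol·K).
K_p = 6.3900

Δn = (moles gaseous products) − (moles gaseous reactants) = 0
T = 480 K; RT = 0.0821 × 480 = 39.408
Kp = Kc·(RT)^Δn = 6.39 × (39.408)^0 = 6.39 × 1 = 6.3900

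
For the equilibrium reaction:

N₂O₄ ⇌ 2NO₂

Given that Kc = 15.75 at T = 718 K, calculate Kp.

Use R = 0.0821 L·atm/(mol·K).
K_p = 928.4279

Δn = (moles gaseous products) − (moles gaseous reactants) = 1
T = 718 K; RT = 0.0821 × 718 = 58.9478
Kp = Kc·(RT)^Δn = 15.75 × (58.9478)^1 = 15.75 × 58.9478 = 928.4279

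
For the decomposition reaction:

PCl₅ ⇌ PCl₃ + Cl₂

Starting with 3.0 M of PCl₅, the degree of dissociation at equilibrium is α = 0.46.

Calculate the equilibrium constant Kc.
K_c = 1.1756

x = α·[A]₀ = 0.46 × 3.0 = 1.38 M dissociated.
At eq: [PCl₅] = 3.0 − 1.38 = 1.62 M; [PCl₃] = [Cl₂] = x = 1.38 M.
Kc = [PCl₃][Cl₂]/[PCl₅] = (1.38)²/1.62 = 1.176.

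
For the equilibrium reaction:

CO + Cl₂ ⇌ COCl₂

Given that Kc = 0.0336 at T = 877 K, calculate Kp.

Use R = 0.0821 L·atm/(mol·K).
K_p = 4.67e-04

Δn = (moles gaseous products) − (moles gaseous reactants) = -1
T = 877 K; RT = 0.0821 × 877 = 72.0017
Kp = Kc·(RT)^Δn = 0.0336 × (72.0017)^-1 = 0.0336 × 0.0138886 = 4.67e-04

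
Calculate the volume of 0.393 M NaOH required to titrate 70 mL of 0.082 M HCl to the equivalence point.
V_{base} = 14.6 mL

At equivalence: moles acid = moles base.
moles HCl = 0.082 M × 0.07 L = 0.00574 mol
V_NaOH = 0.00574 mol ÷ 0.393 M = 0.01461 L = 14.6 mL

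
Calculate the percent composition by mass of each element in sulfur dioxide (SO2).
S: 50.05%, O: 49.95%

Molar mass of SO2 = 64.07 g/mol
% S = (1 × 32.07) / 64.07 × 100% = 32.07 / 64.07 × 100% = 50.05%
% O = (2 × 16.0) / 64.07 × 100% = 32 / 64.07 × 100% = 49.95%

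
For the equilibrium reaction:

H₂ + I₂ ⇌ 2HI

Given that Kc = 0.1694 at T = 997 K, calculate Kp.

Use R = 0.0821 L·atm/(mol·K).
K_p = 0.1694

Δn = (moles gaseous products) − (moles gaseous reactants) = 0
T = 997 K; RT = 0.0821 × 997 = 81.8537
Kp = Kc·(RT)^Δn = 0.1694 × (81.8537)^0 = 0.1694 × 1 = 0.1694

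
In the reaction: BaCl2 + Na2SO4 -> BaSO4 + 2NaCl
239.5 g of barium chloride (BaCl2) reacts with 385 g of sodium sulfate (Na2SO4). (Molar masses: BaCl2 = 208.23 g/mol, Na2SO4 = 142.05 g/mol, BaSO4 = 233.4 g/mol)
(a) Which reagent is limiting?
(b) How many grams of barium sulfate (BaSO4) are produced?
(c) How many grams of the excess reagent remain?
(a) BaCl2, (b) 268.4 g, (c) 221.6 g

Moles of BaCl2 = 239.5 g ÷ 208.23 g/mol = 1.15017 mol
Moles of Na2SO4 = 385 g ÷ 142.05 g/mol = 2.71031 mol
Moles ÷ coefficient: BaCl2: 1.15017/1 = 1.15, Na2SO4: 2.71031/1 = 2.71
(a) BaCl2 has the smaller value, so BaCl2 is the limiting reagent.
(b) Moles of BaSO4 = 1.15017 mol BaCl2 × (1/1) = 1.15017 mol; mass = 1.15017 mol × 233.4 g/mol = 268.4 g
(c) Na2SO4 consumed = 1.15017 × (1/1) = 1.15017 mol; remaining = 2.71031 − 1.15017 = 1.56014 mol; mass = 1.56014 mol × 142.05 g/mol = 221.6 g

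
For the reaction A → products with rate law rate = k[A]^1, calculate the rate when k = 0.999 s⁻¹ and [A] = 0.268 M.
0.2677 M/s

rate = k·[A]^1 = 0.999·(0.268)^1 = 0.999·0.268 = 0.2677 M/s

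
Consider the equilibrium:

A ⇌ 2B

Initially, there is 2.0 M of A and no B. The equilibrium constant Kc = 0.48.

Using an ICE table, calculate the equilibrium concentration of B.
[B] = 0.867 M

ICE: [A] = 2.0 − x, [B] = 2x.
Kc = (2x)²/(2.0 − x) = 0.48 ⇒ 4x² + 0.48x − 0.96 = 0.
x = (−0.48 + √(0.48² + 4·4·0.96))/(2·4) = (−0.48 + √15.59)/8 = 0.43356.
[B] = 2x = 0.867 M.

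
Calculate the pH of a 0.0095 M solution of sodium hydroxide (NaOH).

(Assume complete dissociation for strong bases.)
pH = 11.98

[OH⁻] = 0.0095 M for strong base. pOH = -log[OH⁻] = 2.02, pH = 14 - pOH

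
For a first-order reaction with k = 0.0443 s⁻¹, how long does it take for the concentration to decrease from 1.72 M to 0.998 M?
12.29 s

From ln[A] = ln[A]₀ - k·t: t = ln([A]₀/[A])/k = ln(1.72/0.998)/0.0443 = ln(1.7234)/0.0443 = 0.5443/0.0443 = 12.29 s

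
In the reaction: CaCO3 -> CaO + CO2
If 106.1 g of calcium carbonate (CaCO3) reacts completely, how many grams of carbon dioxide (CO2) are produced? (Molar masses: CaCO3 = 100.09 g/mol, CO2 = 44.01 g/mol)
Moles of CaCO3 = 106.1 g ÷ 100.09 g/mol = 1.06005 mol
Mole ratio: 1 mol CO2 / 1 mol CaCO3
Moles of CO2 = 1.06005 × (1/1) = 1.06005 mol
Mass of CO2 = 1.06005 mol × 44.01 g/mol = 46.65 g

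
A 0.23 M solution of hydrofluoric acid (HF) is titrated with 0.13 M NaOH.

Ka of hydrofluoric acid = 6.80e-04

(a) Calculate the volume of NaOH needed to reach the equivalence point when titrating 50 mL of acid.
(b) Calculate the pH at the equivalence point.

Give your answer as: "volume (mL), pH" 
V = 88.5 mL, pH = 8.04

(a) At equivalence: moles acid = moles base.
moles acid = 0.23 × 0.05 = 0.0115 mol; V_NaOH = 0.0115/0.13 = 0.08846 L = 88.5 mL.
(b) At equivalence, all acid → conjugate base A⁻ at [A⁻] = 0.0115/0.1385 = 0.08306 M.
Kb = Kw/Ka = 1.0e-14/6.80e-04 = 1.471e-11; [OH⁻] = √(Kb·[A⁻]) = 1.105e-06; pOH = 5.96; pH = 14 − pOH = 8.04.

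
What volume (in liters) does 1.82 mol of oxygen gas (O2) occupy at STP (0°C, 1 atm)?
At STP, 1 mol of gas occupies 22.4 L
Volume = 1.82 mol × 22.4 L/mol = 40.77 L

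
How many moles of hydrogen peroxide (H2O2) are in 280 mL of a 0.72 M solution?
Moles = Molarity × Volume (L)
Moles = 0.72 M × 0.28 L = 0.2016 mol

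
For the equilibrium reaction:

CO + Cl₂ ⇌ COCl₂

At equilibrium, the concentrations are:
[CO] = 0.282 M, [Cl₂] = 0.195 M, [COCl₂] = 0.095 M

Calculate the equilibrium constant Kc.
K_c = 1.7276

Kc = ([COCl₂]) / ([CO] × [Cl₂])
   = ((0.095)) / ((0.282)·(0.195))
   = 0.095 / 0.05499 = 1.7276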